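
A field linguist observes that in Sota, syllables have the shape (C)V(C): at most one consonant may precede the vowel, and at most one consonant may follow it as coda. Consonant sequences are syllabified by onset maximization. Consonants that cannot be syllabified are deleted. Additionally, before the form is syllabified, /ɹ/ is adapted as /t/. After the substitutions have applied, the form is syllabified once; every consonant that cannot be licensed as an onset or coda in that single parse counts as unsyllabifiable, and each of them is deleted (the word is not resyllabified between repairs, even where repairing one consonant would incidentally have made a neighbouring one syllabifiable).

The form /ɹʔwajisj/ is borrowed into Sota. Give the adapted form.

wajis

Substitution: /ɹ/ → /t/, giving /tʔwajisj/.
The consonants /t/, /ʔ/, /j/ cannot be parsed into a legal (C)V(C) syllable (at most one coda consonant is licensed; onsets are limited to one consonant).
Deletion applies to /t/, /ʔ/, /j/.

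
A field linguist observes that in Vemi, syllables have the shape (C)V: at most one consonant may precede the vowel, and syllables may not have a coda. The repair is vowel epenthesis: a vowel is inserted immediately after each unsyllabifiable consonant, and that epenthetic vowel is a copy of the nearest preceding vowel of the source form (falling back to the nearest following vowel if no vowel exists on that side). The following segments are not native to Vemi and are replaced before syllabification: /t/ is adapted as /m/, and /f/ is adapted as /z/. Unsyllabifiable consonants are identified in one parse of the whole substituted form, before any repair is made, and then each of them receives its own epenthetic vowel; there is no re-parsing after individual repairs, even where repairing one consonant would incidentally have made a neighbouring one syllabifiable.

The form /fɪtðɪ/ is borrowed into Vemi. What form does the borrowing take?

Substitution: /f/ → /z/, /t/ → /m/, giving /zɪmðɪ/.
The consonants /m/ cannot be parsed into a legal (C)V syllable (no codas are permitted; onsets are limited to one consonant).
Inserting the epenthetic vowel yields /m/ → /mɪ/.

zɪmɪðɪ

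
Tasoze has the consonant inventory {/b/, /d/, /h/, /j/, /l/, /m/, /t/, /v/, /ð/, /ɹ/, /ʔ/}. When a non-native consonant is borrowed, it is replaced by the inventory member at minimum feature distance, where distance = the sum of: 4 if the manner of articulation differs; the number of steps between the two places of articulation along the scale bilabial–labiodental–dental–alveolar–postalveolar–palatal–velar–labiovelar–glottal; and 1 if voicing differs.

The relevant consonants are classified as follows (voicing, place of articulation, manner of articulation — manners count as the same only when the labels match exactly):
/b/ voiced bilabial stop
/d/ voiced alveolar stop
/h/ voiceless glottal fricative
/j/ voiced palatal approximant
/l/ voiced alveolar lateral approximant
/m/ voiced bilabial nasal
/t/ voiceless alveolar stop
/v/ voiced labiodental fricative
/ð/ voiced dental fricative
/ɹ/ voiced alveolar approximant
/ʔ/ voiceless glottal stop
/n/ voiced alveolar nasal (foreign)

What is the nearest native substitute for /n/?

/m/ is closest: same manner (nasal), place distance 3 (alveolar→bilabial), same voicing; total 3. Next closest is /d/ at distance 4.

m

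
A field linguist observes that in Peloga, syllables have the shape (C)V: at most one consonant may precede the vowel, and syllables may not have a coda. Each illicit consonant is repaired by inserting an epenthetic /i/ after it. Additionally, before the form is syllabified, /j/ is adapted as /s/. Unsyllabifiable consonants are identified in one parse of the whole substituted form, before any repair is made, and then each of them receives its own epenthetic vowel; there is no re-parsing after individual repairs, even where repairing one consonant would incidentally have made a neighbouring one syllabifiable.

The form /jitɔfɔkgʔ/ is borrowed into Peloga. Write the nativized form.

sitɔfɔkigiʔi

Substitution: /j/ → /s/, giving /sitɔfɔkgʔ/.
The consonants /k/, /g/, /ʔ/ cannot be parsed into a legal (C)V syllable (no codas are permitted; onsets are limited to one consonant).
Each unlicensed consonant becomes the onset of a new syllable: /k/ → /ki/, /g/ → /gi/, /ʔ/ → /ʔi/.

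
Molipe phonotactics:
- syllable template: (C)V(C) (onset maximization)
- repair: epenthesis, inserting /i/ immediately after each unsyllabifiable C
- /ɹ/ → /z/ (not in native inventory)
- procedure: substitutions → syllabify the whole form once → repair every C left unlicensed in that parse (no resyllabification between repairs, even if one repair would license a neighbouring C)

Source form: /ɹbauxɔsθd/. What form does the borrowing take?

Substitution: /ɹ/ → /z/, giving /zbauxɔsθd/.
Syllabifying with onset maximization leaves /z/, /θ/, /d/ stranded (at most one coda consonant is licensed; onsets are limited to one consonant).
Each unlicensed consonant becomes the onset of a new syllable: /z/ → /zi/, /θ/ → /θi/, /d/ → /di/.

zibauxɔsθidi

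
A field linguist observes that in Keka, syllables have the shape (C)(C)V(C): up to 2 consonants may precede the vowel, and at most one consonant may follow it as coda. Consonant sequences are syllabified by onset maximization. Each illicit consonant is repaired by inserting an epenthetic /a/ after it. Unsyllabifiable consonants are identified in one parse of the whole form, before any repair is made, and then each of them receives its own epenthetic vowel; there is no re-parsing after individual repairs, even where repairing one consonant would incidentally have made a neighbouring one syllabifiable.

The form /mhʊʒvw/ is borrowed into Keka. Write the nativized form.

The consonants /v/, /w/ cannot be parsed into a legal (C)(C)V(C) syllable (at most one coda consonant is licensed; onsets may contain at most 2 consonants).
Each unlicensed consonant becomes the onset of a new syllable: /v/ → /va/, /w/ → /wa/.

mhʊʒvawa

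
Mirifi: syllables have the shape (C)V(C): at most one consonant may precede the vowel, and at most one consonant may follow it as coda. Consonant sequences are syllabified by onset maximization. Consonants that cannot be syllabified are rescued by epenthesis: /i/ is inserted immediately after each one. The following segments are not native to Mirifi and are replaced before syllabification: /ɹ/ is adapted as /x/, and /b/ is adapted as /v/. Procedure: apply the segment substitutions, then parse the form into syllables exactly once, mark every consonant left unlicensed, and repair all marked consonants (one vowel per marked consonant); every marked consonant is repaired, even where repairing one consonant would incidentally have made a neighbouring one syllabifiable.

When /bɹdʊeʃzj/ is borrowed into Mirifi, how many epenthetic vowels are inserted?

4

After substitution the input is /vxdʊeʃzj/.
The unsyllabifiable consonants are /v/, /x/, /z/, /j/; each receives one epenthetic vowel.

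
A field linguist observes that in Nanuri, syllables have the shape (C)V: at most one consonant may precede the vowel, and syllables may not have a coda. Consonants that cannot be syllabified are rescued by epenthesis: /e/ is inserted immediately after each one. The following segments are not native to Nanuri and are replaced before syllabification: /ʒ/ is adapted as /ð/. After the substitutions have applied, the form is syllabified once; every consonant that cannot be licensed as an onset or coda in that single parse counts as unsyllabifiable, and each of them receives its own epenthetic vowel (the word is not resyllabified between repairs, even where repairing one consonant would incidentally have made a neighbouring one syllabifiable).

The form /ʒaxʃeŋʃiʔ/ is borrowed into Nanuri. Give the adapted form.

Substitution: /ʒ/ → /ð/, giving /ðaxʃeŋʃiʔ/.
Under (C)V, the unsyllabifiable consonants are /x/, /ŋ/, /ʔ/ (no codas are permitted; onsets are limited to one consonant).
Inserting the epenthetic vowel yields /x/ → /xe/, /ŋ/ → /ŋe/, /ʔ/ → /ʔe/.

ðaxeʃeŋeʃiʔe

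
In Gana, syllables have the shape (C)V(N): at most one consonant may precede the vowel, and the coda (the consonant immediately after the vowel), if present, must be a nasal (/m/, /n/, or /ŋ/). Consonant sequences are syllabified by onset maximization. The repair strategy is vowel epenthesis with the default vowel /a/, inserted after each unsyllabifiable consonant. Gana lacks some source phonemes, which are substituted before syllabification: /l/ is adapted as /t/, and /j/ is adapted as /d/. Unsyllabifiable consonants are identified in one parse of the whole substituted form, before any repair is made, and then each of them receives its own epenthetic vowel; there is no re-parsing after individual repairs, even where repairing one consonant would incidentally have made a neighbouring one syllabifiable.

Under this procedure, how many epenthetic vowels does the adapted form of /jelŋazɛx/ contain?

2

After substitution the input is /detŋazɛx/.
The unsyllabifiable consonants are /t/, /x/; each receives one epenthetic vowel.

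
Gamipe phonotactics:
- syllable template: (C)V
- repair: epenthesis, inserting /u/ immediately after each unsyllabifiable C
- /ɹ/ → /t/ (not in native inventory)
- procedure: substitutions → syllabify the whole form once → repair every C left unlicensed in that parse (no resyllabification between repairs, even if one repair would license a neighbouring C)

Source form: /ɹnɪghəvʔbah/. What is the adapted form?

tunɪguhəvuʔubahu

Substitution: /ɹ/ → /t/, giving /tnɪghəvʔbah/.
Under (C)V, the unsyllabifiable consonants are /t/, /g/, /v/, /ʔ/, /h/ (no codas are permitted; onsets are limited to one consonant).
Inserting the epenthetic vowel yields /t/ → /tu/, /g/ → /gu/, /v/ → /vu/, /ʔ/ → /ʔu/, /h/ → /hu/.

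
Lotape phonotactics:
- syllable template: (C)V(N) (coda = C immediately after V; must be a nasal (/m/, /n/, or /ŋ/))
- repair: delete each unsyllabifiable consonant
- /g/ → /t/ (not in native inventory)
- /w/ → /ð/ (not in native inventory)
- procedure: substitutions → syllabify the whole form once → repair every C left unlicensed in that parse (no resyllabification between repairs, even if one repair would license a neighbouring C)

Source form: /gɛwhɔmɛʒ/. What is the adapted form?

Substitution: /g/ → /t/, /w/ → /ð/, giving /tɛðhɔmɛʒ/.
Under (C)V(N), the unsyllabifiable consonants are /ð/, /ʒ/ (only a nasal (/m/, /n/, or /ŋ/) is licensed in coda position; onsets are limited to one consonant).
Each unlicensed consonant is deleted: /ð/, /ʒ/.

tɛhɔmɛ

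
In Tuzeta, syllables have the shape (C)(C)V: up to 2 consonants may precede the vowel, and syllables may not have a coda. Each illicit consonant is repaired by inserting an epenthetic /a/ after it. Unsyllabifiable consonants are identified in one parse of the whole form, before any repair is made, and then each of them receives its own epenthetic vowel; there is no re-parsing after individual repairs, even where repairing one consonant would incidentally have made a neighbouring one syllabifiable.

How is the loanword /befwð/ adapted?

befawaða

Under (C)(C)V, the unsyllabifiable consonants are /f/, /w/, /ð/ (no codas are permitted; onsets may contain at most 2 consonants).
Epenthesis after each stranded consonant: /f/ → /fa/, /w/ → /wa/, /ð/ → /ða/.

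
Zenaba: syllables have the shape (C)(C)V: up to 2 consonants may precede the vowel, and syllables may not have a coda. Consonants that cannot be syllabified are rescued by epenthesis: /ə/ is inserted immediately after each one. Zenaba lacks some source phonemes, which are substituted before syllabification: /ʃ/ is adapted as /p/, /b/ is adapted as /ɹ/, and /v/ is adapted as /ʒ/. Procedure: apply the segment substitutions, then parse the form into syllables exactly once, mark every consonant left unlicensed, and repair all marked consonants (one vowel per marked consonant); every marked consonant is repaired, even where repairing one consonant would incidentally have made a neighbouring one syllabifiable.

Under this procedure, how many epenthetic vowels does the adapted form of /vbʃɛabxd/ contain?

After substitution the input is /ʒɹpɛaɹxd/.
The unsyllabifiable consonants are /ʒ/, /ɹ/, /x/, /d/; each receives one epenthetic vowel.

4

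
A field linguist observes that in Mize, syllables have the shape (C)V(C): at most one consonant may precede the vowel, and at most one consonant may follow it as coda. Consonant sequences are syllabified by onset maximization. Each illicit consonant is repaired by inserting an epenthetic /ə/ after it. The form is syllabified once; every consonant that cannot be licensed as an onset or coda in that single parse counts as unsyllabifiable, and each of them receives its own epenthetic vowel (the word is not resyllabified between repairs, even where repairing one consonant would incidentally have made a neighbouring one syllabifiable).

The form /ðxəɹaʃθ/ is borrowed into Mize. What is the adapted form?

The consonants /ð/, /θ/ cannot be parsed into a legal (C)V(C) syllable (at most one coda consonant is licensed; onsets are limited to one consonant).
Inserting the epenthetic vowel yields /ð/ → /ðə/, /θ/ → /θə/.

ðəxəɹaʃθə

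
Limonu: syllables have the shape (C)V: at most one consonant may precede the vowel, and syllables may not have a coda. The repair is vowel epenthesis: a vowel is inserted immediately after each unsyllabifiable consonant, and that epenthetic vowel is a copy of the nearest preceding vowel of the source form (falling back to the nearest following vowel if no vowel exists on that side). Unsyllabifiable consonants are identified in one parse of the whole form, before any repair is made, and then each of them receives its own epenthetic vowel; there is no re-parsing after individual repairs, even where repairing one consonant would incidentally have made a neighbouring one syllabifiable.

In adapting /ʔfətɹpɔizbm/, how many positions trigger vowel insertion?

6

The unsyllabifiable consonants are /ʔ/, /t/, /ɹ/, /z/, /b/, /m/; each receives one epenthetic vowel.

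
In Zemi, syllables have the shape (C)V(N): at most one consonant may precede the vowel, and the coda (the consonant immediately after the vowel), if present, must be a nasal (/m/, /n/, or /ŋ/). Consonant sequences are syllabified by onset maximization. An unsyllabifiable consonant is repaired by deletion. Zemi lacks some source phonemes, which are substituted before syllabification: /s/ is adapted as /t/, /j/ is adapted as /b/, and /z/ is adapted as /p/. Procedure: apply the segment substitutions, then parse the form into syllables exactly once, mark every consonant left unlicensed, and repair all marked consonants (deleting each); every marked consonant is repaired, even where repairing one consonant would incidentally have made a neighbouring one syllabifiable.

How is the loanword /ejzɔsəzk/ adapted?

epɔtə

Substitution: /j/ → /b/, /z/ → /p/, /s/ → /t/, giving /ebpɔtəpk/.
Under (C)V(N), the unsyllabifiable consonants are /b/, /p/, /k/ (only a nasal (/m/, /n/, or /ŋ/) is licensed in coda position; onsets are limited to one consonant).
Deletion applies to /b/, /p/, /k/.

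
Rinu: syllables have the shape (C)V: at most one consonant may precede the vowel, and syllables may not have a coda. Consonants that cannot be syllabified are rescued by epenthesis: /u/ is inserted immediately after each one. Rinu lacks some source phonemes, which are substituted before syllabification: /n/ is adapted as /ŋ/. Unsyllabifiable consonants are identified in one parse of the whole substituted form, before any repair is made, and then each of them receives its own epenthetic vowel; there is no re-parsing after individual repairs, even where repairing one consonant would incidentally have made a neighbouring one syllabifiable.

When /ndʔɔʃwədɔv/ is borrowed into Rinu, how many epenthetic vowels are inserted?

After substitution the input is /ŋdʔɔʃwədɔv/.
The unsyllabifiable consonants are /ŋ/, /d/, /ʃ/, /v/; each receives one epenthetic vowel.

4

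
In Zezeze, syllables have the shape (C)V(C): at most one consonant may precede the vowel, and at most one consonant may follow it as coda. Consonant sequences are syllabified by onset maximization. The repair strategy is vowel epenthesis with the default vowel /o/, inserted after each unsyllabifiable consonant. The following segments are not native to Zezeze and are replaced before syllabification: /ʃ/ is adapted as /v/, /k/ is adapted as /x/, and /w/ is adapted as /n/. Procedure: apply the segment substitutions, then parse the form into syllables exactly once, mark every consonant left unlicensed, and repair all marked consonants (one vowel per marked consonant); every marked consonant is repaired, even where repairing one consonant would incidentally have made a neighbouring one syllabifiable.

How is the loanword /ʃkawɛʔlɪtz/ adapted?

voxanɛʔlɪtzo

Substitution: /ʃ/ → /v/, /k/ → /x/, /w/ → /n/, giving /vxanɛʔlɪtz/.
Syllabifying with onset maximization leaves /v/, /z/ stranded (at most one coda consonant is licensed; onsets are limited to one consonant).
Inserting the epenthetic vowel yields /v/ → /vo/, /z/ → /zo/.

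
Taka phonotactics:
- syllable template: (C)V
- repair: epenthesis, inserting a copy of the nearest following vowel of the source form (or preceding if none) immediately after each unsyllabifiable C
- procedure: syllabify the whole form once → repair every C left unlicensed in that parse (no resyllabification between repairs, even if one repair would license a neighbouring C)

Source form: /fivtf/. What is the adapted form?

fivitifi

Syllabifying with onset maximization leaves /v/, /t/, /f/ stranded (no codas are permitted; onsets are limited to one consonant).
Inserting the epenthetic vowel yields /v/ → /vi/, /t/ → /ti/, /f/ → /fi/.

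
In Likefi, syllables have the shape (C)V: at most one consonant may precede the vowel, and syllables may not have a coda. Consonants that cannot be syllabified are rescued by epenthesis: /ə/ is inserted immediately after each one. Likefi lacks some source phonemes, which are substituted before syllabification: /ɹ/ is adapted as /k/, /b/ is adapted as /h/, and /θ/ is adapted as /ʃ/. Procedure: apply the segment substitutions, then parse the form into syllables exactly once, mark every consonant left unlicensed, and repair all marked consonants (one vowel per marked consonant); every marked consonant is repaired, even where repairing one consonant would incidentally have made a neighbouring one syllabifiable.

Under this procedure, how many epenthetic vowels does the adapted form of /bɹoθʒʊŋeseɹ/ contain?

After substitution the input is /hkoʃʒʊŋesek/.
The unsyllabifiable consonants are /h/, /ʃ/, /k/; each receives one epenthetic vowel.

3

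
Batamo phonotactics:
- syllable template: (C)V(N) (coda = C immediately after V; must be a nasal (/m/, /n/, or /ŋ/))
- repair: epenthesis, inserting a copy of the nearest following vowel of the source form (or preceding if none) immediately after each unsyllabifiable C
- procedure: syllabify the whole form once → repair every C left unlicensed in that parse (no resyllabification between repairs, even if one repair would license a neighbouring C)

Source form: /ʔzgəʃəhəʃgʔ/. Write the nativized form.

Syllabifying with onset maximization leaves /ʔ/, /z/, /ʃ/, /g/, /ʔ/ stranded (only a nasal (/m/, /n/, or /ŋ/) is licensed in coda position; onsets are limited to one consonant).
Epenthesis after each stranded consonant: /ʔ/ → /ʔə/, /z/ → /zə/, /ʃ/ → /ʃə/, /g/ → /gə/, /ʔ/ → /ʔə/.

ʔəzəgəʃəhəʃəgəʔə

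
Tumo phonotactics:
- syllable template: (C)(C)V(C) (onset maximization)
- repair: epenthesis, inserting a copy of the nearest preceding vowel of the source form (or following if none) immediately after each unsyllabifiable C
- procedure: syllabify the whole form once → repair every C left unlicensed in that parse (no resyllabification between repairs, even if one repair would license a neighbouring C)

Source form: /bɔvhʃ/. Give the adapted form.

bɔvhɔʃɔ

The consonants /h/, /ʃ/ cannot be parsed into a legal (C)(C)V(C) syllable (at most one coda consonant is licensed; onsets may contain at most 2 consonants).
Epenthesis after each stranded consonant: /h/ → /hɔ/, /ʃ/ → /ʃɔ/.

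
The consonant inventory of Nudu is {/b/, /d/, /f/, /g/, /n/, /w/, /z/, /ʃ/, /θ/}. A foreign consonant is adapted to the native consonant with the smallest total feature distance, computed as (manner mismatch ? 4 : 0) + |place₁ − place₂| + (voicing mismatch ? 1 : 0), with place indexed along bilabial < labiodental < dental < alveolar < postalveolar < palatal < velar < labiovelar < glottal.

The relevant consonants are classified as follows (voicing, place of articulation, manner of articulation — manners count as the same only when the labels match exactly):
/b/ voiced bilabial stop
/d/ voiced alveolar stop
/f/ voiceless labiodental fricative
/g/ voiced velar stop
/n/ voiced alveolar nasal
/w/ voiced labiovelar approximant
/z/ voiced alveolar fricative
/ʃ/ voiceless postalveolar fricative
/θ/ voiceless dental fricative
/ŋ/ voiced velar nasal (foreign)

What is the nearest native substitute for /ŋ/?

/n/ is closest: same manner (nasal), place distance 3 (velar→alveolar), same voicing; total 3. Next closest is /g/ at distance 4.

n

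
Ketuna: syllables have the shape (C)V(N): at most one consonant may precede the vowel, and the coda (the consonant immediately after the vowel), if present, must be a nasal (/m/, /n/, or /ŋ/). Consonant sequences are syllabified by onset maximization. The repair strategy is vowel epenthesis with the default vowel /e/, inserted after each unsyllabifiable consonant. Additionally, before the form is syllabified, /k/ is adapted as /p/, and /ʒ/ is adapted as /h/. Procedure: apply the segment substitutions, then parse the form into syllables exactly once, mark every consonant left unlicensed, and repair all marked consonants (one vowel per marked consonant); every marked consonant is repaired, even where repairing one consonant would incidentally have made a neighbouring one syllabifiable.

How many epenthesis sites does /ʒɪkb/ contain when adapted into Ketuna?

After substitution the input is /hɪpb/.
The unsyllabifiable consonants are /p/, /b/; each receives one epenthetic vowel.

2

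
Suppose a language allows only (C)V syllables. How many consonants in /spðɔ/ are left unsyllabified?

Syllabifying with onset maximization leaves /s/, /p/ stranded (no codas are permitted; onsets are limited to one consonant).

2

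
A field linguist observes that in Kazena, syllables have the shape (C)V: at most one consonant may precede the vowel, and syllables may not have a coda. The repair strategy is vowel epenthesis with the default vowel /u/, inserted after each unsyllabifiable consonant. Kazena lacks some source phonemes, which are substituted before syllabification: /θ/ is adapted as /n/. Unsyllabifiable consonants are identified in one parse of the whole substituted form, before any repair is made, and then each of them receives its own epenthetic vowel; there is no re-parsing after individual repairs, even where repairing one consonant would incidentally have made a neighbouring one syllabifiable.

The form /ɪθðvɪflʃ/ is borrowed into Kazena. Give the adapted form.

ɪnuðuvɪfuluʃu

Substitution: /θ/ → /n/, giving /ɪnðvɪflʃ/.
Syllabifying with onset maximization leaves /n/, /ð/, /f/, /l/, /ʃ/ stranded (no codas are permitted; onsets are limited to one consonant).
Each unlicensed consonant becomes the onset of a new syllable: /n/ → /nu/, /ð/ → /ðu/, /f/ → /fu/, /l/ → /lu/, /ʃ/ → /ʃu/.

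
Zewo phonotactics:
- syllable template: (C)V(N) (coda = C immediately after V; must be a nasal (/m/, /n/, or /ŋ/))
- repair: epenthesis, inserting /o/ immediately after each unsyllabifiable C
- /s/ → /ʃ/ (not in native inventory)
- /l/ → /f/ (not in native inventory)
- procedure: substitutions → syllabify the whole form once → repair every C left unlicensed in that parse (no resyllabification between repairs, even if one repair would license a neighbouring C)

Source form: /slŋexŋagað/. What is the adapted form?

Substitution: /s/ → /ʃ/, /l/ → /f/, giving /ʃfŋexŋagað/.
Syllabifying with onset maximization leaves /ʃ/, /f/, /x/, /ð/ stranded (only a nasal (/m/, /n/, or /ŋ/) is licensed in coda position; onsets are limited to one consonant).
Inserting the epenthetic vowel yields /ʃ/ → /ʃo/, /f/ → /fo/, /x/ → /xo/, /ð/ → /ðo/.

ʃofoŋexoŋagaðo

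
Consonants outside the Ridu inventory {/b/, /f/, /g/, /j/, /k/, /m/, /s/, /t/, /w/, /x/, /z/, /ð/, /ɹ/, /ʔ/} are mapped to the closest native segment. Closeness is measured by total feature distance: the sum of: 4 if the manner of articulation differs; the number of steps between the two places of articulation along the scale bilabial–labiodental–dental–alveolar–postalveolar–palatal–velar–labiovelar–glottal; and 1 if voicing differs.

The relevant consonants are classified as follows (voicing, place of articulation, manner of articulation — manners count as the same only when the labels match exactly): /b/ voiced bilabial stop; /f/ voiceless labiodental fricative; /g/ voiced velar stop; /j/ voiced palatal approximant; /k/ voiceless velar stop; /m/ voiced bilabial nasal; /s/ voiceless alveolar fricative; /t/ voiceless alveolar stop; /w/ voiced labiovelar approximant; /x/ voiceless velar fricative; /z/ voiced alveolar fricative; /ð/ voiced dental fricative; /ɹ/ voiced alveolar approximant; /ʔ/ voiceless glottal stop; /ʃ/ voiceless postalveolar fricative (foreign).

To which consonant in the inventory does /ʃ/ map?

s

/s/ is closest: same manner (fricative), place distance 1 (postalveolar→alveolar), same voicing; total 1. Next closest is /x/ at distance 2.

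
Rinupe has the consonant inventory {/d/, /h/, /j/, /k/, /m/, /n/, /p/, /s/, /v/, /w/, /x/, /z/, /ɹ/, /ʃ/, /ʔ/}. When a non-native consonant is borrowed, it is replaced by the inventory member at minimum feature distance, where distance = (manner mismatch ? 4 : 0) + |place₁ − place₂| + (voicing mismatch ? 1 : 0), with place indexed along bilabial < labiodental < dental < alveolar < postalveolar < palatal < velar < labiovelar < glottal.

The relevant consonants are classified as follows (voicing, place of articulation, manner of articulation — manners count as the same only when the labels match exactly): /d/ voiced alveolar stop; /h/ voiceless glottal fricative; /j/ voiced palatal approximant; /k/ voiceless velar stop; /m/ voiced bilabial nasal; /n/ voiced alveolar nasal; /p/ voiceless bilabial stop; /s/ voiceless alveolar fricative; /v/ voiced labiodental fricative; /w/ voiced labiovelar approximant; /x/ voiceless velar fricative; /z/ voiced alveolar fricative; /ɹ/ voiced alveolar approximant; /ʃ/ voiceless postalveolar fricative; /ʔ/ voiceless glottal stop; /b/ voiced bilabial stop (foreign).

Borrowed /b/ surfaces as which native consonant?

/p/ is closest: same manner (stop), place distance 0 (bilabial→bilabial), voicing differs (+1); total 1. Next closest is /d/ at distance 3.

p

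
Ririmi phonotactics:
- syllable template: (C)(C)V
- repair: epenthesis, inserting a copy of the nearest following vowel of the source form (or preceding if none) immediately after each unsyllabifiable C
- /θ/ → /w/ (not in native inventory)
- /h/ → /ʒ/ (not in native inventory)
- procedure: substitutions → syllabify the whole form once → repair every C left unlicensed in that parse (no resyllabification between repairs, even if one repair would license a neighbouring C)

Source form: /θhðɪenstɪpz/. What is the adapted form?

wɪʒðɪenɪstɪpɪzɪ

Substitution: /θ/ → /w/, /h/ → /ʒ/, giving /wʒðɪenstɪpz/.
Under (C)(C)V, the unsyllabifiable consonants are /w/, /n/, /p/, /z/ (no codas are permitted; onsets may contain at most 2 consonants).
Inserting the epenthetic vowel yields /w/ → /wɪ/, /n/ → /nɪ/, /p/ → /pɪ/, /z/ → /zɪ/.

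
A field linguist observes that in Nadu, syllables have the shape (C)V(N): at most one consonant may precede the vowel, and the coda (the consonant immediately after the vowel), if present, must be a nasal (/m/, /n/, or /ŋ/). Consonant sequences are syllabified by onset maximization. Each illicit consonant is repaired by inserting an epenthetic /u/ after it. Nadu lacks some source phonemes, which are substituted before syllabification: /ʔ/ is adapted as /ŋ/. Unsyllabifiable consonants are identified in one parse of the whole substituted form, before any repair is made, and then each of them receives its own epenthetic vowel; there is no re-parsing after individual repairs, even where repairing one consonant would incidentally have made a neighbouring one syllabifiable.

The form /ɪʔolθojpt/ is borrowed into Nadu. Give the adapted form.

ɪŋoluθojuputu

Substitution: /ʔ/ → /ŋ/, giving /ɪŋolθojpt/.
Under (C)V(N), the unsyllabifiable consonants are /l/, /j/, /p/, /t/ (only a nasal (/m/, /n/, or /ŋ/) is licensed in coda position; onsets are limited to one consonant).
Each unlicensed consonant becomes the onset of a new syllable: /l/ → /lu/, /j/ → /ju/, /p/ → /pu/, /t/ → /tu/.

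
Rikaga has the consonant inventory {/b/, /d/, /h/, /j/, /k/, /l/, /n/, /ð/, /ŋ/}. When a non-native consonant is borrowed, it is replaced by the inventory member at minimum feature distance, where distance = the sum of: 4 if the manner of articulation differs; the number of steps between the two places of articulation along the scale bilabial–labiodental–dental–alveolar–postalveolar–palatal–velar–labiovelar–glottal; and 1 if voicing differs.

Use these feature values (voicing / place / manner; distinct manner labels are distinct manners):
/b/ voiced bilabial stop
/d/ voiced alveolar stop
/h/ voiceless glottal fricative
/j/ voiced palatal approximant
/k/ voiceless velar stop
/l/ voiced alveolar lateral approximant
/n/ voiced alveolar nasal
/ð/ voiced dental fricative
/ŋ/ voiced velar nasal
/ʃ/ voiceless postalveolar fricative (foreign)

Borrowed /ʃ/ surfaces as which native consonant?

/ð/ is closest: same manner (fricative), place distance 2 (postalveolar→dental), voicing differs (+1); total 3. Next closest is /h/ at distance 4.

ð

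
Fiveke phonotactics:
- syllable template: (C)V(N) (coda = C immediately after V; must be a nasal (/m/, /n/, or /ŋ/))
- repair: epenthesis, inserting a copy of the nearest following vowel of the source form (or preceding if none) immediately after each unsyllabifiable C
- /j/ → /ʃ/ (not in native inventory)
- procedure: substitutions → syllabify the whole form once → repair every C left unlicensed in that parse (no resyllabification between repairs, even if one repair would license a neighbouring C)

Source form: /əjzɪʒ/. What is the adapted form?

Substitution: /j/ → /ʃ/, giving /əʃzɪʒ/.
Under (C)V(N), the unsyllabifiable consonants are /ʃ/, /ʒ/ (only a nasal (/m/, /n/, or /ŋ/) is licensed in coda position; onsets are limited to one consonant).
Epenthesis after each stranded consonant: /ʃ/ → /ʃɪ/, /ʒ/ → /ʒɪ/.

əʃɪzɪʒɪ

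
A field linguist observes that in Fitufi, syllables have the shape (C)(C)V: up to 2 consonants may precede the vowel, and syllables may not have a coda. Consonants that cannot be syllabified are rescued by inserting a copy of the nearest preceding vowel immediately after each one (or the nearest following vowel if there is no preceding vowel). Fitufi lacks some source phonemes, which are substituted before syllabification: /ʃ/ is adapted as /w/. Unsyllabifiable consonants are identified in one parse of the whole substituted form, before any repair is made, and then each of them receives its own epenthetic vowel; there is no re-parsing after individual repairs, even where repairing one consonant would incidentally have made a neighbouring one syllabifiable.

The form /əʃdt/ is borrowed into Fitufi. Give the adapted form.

əwədətə

Substitution: /ʃ/ → /w/, giving /əwdt/.
Syllabifying with onset maximization leaves /w/, /d/, /t/ stranded (no codas are permitted; onsets may contain at most 2 consonants).
Each unlicensed consonant becomes the onset of a new syllable: /w/ → /wə/, /d/ → /də/, /t/ → /tə/.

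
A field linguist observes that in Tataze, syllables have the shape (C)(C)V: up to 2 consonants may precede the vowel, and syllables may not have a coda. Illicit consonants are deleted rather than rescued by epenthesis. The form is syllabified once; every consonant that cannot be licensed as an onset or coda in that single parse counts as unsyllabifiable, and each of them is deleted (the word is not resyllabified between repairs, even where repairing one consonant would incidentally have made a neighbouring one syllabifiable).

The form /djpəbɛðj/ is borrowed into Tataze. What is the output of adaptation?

The consonants /d/, /ð/, /j/ cannot be parsed into a legal (C)(C)V syllable (no codas are permitted; onsets may contain at most 2 consonants).
Each unlicensed consonant is deleted: /d/, /ð/, /j/.

jpəbɛ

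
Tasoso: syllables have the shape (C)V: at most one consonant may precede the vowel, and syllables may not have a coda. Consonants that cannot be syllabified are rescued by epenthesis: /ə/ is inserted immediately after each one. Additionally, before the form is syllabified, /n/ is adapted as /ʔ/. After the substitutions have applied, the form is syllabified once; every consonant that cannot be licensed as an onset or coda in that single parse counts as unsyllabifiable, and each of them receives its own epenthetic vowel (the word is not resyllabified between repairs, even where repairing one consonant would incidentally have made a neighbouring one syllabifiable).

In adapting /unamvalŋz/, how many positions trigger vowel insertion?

4

After substitution the input is /uʔamvalŋz/.
The unsyllabifiable consonants are /m/, /l/, /ŋ/, /z/; each receives one epenthetic vowel.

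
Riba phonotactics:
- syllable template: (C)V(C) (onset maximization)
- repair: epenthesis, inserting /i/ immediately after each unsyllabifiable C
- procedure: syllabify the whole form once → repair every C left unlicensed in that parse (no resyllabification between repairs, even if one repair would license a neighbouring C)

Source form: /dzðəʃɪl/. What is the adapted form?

The consonants /d/, /z/ cannot be parsed into a legal (C)V(C) syllable (at most one coda consonant is licensed; onsets are limited to one consonant).
Epenthesis after each stranded consonant: /d/ → /di/, /z/ → /zi/.

diziðəʃɪl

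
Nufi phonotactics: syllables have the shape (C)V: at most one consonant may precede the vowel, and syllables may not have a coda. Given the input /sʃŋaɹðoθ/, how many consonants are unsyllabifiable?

4

Syllabifying with onset maximization leaves /s/, /ʃ/, /ɹ/, /θ/ stranded (no codas are permitted; onsets are limited to one consonant).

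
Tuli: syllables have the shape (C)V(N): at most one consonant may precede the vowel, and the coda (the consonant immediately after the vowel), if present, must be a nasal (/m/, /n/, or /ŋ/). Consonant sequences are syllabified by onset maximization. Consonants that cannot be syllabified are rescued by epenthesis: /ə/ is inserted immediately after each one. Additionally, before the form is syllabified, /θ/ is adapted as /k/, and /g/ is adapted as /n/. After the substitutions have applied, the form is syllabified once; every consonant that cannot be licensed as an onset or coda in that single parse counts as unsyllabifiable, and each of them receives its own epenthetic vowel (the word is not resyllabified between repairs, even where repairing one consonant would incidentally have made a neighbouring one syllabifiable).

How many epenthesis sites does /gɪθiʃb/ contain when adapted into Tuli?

2

After substitution the input is /nɪkiʃb/.
The unsyllabifiable consonants are /ʃ/, /b/; each receives one epenthetic vowel.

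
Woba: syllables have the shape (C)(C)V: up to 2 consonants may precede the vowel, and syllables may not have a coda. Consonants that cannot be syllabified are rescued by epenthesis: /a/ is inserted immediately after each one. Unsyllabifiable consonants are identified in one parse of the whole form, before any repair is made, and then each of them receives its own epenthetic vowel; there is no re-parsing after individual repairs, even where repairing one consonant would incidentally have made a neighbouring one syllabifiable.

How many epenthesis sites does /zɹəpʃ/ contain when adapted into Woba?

The unsyllabifiable consonants are /p/, /ʃ/; each receives one epenthetic vowel.

2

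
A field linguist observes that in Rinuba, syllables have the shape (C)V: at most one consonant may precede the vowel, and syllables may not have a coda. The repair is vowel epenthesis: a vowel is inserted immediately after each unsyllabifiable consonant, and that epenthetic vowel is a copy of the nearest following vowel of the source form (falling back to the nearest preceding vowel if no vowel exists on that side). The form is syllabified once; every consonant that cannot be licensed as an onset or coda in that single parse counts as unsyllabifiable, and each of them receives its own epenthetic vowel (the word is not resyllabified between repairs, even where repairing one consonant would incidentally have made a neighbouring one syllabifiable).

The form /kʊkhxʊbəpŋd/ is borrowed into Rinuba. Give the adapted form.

kʊkʊhʊxʊbəpəŋədə

Syllabifying with onset maximization leaves /k/, /h/, /p/, /ŋ/, /d/ stranded (no codas are permitted; onsets are limited to one consonant).
Epenthesis after each stranded consonant: /k/ → /kʊ/, /h/ → /hʊ/, /p/ → /pə/, /ŋ/ → /ŋə/, /d/ → /də/.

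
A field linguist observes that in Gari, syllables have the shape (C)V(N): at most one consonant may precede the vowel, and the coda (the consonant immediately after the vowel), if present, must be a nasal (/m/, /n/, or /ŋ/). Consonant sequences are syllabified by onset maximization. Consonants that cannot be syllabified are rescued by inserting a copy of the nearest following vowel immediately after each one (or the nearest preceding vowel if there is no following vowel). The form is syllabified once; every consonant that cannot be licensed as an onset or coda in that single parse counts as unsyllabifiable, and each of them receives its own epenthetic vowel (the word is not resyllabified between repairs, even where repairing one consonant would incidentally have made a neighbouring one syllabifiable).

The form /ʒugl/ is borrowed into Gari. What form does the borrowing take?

ʒugulu

Syllabifying with onset maximization leaves /g/, /l/ stranded (only a nasal (/m/, /n/, or /ŋ/) is licensed in coda position; onsets are limited to one consonant).
Epenthesis after each stranded consonant: /g/ → /gu/, /l/ → /lu/.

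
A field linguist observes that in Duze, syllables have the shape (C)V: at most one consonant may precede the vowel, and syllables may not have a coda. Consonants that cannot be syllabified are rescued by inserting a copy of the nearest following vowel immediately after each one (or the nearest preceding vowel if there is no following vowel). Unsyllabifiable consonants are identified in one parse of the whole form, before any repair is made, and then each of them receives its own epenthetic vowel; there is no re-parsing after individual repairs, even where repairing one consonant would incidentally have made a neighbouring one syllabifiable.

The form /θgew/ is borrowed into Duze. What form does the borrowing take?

θegewe

Syllabifying with onset maximization leaves /θ/, /w/ stranded (no codas are permitted; onsets are limited to one consonant).
Each unlicensed consonant becomes the onset of a new syllable: /θ/ → /θe/, /w/ → /we/.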